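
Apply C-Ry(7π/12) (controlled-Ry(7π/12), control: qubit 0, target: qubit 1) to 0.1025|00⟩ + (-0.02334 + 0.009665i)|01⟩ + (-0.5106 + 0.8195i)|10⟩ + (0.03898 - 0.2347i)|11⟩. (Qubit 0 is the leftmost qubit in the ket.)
0.1025|00⟩ + (-0.02334 + 0.009665i)|01⟩ + (-0.3418 + 0.6851i)|10⟩ + (-0.3814 + 0.5073i)|11⟩

C-Ry(7π/12) leaves the control-|0⟩ kets |00⟩, |01⟩ unchanged and applies Ry(7π/12) to qubit 1 on the control-|1⟩ pair (|10⟩, |11⟩).
Ry(7π/12) = [[cos(θ/2), −sin(θ/2)], [sin(θ/2), cos(θ/2)]]; θ = 7π/12, cos(θ/2) ≈ 0.608761, sin(θ/2) ≈ 0.793353.
With a = amp(|10⟩) = (-0.5106 + 0.8195i) and b = amp(|11⟩) = (0.03898 - 0.2347i):
new amp(|10⟩) = (0.608761)·a + (-0.793353)·b = (-0.3418 + 0.6851i)
new amp(|11⟩) = (0.793353)·a + (0.608761)·b = (-0.3814 + 0.5073i)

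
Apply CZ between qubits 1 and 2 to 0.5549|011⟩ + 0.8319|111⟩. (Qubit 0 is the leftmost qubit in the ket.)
-0.5549|011⟩ - 0.8319|111⟩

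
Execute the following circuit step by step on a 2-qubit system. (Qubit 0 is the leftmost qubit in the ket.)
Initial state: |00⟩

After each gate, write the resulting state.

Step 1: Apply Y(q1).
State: i|01⟩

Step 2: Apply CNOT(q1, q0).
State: i|11⟩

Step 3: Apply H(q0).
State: (1/√2)i|01⟩ - (1/√2)i|11⟩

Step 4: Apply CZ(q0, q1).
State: (1/√2)i|01⟩ + (1/√2)i|11⟩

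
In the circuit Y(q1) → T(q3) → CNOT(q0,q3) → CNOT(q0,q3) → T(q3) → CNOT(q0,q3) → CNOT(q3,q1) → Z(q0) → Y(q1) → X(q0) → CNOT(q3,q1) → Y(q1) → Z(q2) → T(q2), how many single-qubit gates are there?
9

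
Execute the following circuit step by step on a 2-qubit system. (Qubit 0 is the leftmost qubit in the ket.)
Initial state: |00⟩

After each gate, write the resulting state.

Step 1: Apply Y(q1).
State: i|01⟩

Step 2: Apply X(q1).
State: i|00⟩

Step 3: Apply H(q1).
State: (1/√2)i|00⟩ + (1/√2)i|01⟩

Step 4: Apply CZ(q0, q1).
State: (1/√2)i|00⟩ + (1/√2)i|01⟩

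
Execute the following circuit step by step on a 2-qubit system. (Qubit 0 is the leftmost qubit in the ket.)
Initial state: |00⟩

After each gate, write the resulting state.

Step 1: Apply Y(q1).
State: i|01⟩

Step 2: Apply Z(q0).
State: i|01⟩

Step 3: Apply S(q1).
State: -|01⟩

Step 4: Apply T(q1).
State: (-1/√2 - (1/√2)i)|01⟩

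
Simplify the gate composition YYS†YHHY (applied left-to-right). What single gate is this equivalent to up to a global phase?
S†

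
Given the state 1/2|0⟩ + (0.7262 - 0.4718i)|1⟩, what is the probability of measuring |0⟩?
1/4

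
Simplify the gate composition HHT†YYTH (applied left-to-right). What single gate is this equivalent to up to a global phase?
H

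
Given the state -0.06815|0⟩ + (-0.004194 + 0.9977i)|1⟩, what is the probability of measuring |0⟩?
0.004644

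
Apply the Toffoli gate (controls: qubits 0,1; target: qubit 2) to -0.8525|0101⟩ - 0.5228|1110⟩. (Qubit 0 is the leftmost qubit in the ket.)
-0.8525|0101⟩ - 0.5228|1100⟩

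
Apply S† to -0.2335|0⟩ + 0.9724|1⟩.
-0.2335|0⟩ - 0.9724i|1⟩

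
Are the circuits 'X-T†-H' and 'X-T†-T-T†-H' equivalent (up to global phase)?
Yes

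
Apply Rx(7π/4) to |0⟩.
-0.9239|0⟩ - 0.3827i|1⟩

Rx(7π/4) = [[cos(θ/2), −i·sin(θ/2)], [−i·sin(θ/2), cos(θ/2)]]; θ = 7π/4, cos(θ/2) ≈ -0.92388, sin(θ/2) ≈ 0.382683.
With a = amp(|0⟩) = 1 and b = amp(|1⟩) = 0:
new amp(|0⟩) = (-0.92388)·a + (-0.382683i)·b = -0.9239
new amp(|1⟩) = (-0.382683i)·a + (-0.92388)·b = -0.3827i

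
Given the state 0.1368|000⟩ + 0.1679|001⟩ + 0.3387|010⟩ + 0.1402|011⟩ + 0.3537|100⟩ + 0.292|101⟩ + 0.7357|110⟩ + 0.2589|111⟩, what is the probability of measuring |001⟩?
0.02819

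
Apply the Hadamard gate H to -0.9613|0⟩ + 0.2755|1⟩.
-0.4849|0⟩ - 0.8745|1⟩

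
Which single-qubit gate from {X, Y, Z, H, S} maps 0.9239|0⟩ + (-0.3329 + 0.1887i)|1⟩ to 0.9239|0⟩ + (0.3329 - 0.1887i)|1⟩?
Z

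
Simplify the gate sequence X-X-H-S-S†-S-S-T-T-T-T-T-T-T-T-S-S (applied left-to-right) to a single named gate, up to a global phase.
H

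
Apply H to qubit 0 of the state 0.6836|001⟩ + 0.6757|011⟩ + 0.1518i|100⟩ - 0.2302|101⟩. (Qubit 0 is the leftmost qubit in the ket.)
0.1073i|000⟩ + 0.3206|001⟩ + 0.4778|011⟩ - 0.1073i|100⟩ + 0.6462|101⟩ + 0.4778|111⟩

H on qubit 0 mixes each pair of kets that differ only in qubit 0: amplitudes (a, b) of (|…0…⟩, |…1…⟩) become ((a + b)/√2, (a − b)/√2). Kets absent from the input have amplitude 0.
(|000⟩, |100⟩): (a, b) = (0, 0.1518i) → (0.1073i, -0.1073i)
(|001⟩, |101⟩): (a, b) = (0.6836, -0.2302) → (0.3206, 0.6462)
(|011⟩, |111⟩): (a, b) = (0.6757, 0) → (0.4778, 0.4778)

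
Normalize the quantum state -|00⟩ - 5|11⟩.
-0.1961|00⟩ - 0.9806|11⟩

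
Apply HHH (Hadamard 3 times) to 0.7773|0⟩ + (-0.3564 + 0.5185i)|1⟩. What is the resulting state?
(0.2976 + 0.3666i)|0⟩ + (0.8016 - 0.3666i)|1⟩

H² = I, so H^3 = H: a single Hadamard. With (a, b) = (0.7773, (-0.3564 + 0.5185i)), H gives ((a + b)/√2, (a − b)/√2) = ((0.2976 + 0.3666i), (0.8016 - 0.3666i)).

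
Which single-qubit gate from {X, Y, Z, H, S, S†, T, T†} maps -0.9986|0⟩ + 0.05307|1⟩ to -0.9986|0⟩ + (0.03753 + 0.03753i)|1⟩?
T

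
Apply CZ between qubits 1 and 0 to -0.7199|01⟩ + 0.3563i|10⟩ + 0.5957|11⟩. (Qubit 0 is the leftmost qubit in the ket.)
-0.7199|01⟩ + 0.3563i|10⟩ - 0.5957|11⟩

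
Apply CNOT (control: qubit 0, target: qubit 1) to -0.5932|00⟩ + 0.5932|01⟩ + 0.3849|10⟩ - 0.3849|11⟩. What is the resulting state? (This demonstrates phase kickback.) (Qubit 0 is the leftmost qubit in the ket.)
-0.5932|00⟩ + 0.5932|01⟩ - 0.3849|10⟩ + 0.3849|11⟩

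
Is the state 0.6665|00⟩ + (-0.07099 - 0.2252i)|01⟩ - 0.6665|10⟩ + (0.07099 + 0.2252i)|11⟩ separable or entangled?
Separable

Writing the state as a|00⟩ + b|01⟩ + c|10⟩ + d|11⟩, it is a product state iff ad − bc = 0.
Here (a, b, c, d) = (0.6665, (-0.07099 - 0.2252i), -0.6665, (0.07099 + 0.2252i)): ad − bc = (0.6665)(0.07099 + 0.2252i) − (-0.07099 - 0.2252i)(-0.6665) = 0, so the state is separable.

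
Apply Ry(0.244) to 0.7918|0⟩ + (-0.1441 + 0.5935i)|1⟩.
(0.8035 - 0.07223i)|0⟩ + (-0.04667 + 0.5891i)|1⟩

Ry(0.244) = [[cos(θ/2), −sin(θ/2)], [sin(θ/2), cos(θ/2)]]; θ = 0.244, cos(θ/2) ≈ 0.992567, sin(θ/2) ≈ 0.121698.
With a = amp(|0⟩) = 0.7918 and b = amp(|1⟩) = (-0.1441 + 0.5935i):
new amp(|0⟩) = (0.992567)·a + (-0.121698)·b = (0.8035 - 0.07223i)
new amp(|1⟩) = (0.121698)·a + (0.992567)·b = (-0.04667 + 0.5891i)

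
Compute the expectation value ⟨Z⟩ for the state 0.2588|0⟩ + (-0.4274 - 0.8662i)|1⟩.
-0.866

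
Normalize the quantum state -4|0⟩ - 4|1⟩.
-1/√2|0⟩ - 1/√2|1⟩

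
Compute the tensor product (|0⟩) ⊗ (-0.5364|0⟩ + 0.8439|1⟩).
-0.5364|00⟩ + 0.8439|01⟩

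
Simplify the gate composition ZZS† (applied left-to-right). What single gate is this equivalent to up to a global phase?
S†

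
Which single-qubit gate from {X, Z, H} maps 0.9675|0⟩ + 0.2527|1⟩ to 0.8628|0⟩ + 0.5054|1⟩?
H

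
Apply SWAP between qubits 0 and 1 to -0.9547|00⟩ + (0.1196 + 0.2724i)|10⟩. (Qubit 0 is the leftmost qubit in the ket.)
-0.9547|00⟩ + (0.1196 + 0.2724i)|01⟩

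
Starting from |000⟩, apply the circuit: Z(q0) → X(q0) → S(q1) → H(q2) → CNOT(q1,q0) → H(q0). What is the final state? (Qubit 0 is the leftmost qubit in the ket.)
1/2|000⟩ + 1/2|001⟩ - 1/2|100⟩ - 1/2|101⟩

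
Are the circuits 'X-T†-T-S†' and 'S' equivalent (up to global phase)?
No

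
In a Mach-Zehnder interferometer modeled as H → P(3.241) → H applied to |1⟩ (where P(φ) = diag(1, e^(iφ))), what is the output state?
(0.9975 + 0.04962i)|0⟩ + (0.002468 - 0.04962i)|1⟩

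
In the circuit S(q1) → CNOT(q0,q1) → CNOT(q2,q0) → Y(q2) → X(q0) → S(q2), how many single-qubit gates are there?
4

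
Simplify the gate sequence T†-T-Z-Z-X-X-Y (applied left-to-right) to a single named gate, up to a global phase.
Y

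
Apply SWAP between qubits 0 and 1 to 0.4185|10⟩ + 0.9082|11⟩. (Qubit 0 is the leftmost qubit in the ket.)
0.4185|01⟩ + 0.9082|11⟩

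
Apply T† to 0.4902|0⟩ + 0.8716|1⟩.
0.4902|0⟩ + (0.6163 - 0.6163i)|1⟩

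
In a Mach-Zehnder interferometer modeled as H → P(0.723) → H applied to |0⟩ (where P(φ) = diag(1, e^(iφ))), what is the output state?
(0.8749 + 0.3308i)|0⟩ + (0.1251 - 0.3308i)|1⟩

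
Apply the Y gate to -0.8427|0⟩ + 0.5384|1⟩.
-0.5384i|0⟩ - 0.8427i|1⟩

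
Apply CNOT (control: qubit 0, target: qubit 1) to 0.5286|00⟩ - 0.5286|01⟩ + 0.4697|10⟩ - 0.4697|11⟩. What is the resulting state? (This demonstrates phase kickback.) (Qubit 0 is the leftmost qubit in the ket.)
0.5286|00⟩ - 0.5286|01⟩ - 0.4697|10⟩ + 0.4697|11⟩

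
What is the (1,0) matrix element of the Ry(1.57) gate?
0.7068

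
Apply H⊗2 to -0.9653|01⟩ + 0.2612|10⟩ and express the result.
-0.3521|00⟩ + 0.6133|01⟩ - 0.6133|10⟩ + 0.3521|11⟩

H⊗2 gives amp(|y⟩) = (1/2) Σ_x (−1)^(x·y) amp(|x⟩), where x·y is the number of positions in which both x and y have a 1.
|00⟩: (-0.9653 + 0.2612)/2 = -0.3521
|01⟩: (0.9653 + 0.2612)/2 = 0.6133
|10⟩: (-0.9653 - 0.2612)/2 = -0.6133
|11⟩: (0.9653 - 0.2612)/2 = 0.3521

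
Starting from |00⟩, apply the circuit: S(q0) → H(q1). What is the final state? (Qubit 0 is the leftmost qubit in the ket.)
1/√2|00⟩ + 1/√2|01⟩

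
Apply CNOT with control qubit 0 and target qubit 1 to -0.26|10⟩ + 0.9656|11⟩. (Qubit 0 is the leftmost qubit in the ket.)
0.9656|10⟩ - 0.26|11⟩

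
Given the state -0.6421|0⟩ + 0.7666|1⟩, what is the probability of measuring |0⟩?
0.4123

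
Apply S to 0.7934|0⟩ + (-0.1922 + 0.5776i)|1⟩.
0.7934|0⟩ + (-0.5776 - 0.1922i)|1⟩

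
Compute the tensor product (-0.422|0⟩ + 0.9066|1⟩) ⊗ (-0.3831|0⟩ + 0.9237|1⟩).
0.1617|00⟩ - 0.3898|01⟩ - 0.3473|10⟩ + 0.8374|11⟩

amp(|b₁b₂…⟩) = product of the factor amplitudes for bits b₁, b₂, …; only kets whose every factor amplitude is nonzero survive.
|00⟩: (-0.422)(-0.3831) = 0.1617
|01⟩: (-0.422)(0.9237) = -0.3898
|10⟩: (0.9066)(-0.3831) = -0.3473
|11⟩: (0.9066)(0.9237) = 0.8374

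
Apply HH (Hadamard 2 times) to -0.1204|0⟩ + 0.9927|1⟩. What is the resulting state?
-0.1204|0⟩ + 0.9927|1⟩

H² = I, so an even number of Hadamards cancels: H^2 = I and the state is unchanged.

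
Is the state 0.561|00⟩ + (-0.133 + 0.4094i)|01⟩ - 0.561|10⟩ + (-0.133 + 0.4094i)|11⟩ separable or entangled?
Entangled

Writing the state as a|00⟩ + b|01⟩ + c|10⟩ + d|11⟩, it is a product state iff ad − bc = 0.
Here (a, b, c, d) = (0.561, (-0.133 + 0.4094i), -0.561, (-0.133 + 0.4094i)): ad − bc = (0.561)(-0.133 + 0.4094i) − (-0.133 + 0.4094i)(-0.561) = (-0.1492 + 0.4593i) ≠ 0, so the state is entangled.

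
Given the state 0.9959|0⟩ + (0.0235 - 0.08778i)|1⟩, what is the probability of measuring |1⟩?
0.008258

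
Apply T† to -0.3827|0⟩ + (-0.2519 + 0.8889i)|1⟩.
-0.3827|0⟩ + (0.4504 + 0.8067i)|1⟩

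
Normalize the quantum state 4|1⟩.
|1⟩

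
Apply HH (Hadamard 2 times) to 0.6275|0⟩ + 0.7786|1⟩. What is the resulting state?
0.6275|0⟩ + 0.7786|1⟩

H² = I, so an even number of Hadamards cancels: H^2 = I and the state is unchanged.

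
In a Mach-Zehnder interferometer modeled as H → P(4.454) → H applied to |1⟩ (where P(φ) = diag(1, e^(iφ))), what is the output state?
(0.6278 + 0.4834i)|0⟩ + (0.3722 - 0.4834i)|1⟩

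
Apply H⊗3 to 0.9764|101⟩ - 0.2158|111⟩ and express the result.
0.2689|000⟩ - 0.2689|001⟩ + 0.4215|010⟩ - 0.4215|011⟩ - 0.2689|100⟩ + 0.2689|101⟩ - 0.4215|110⟩ + 0.4215|111⟩

H⊗3 gives amp(|y⟩) = (1/2√2) Σ_x (−1)^(x·y) amp(|x⟩), where x·y is the number of positions in which both x and y have a 1.
|000⟩: (0.9764 - 0.2158)/(2√2) = 0.2689
|001⟩: (-0.9764 + 0.2158)/(2√2) = -0.2689
|010⟩: (0.9764 + 0.2158)/(2√2) = 0.4215
|011⟩: (-0.9764 - 0.2158)/(2√2) = -0.4215
|100⟩: (-0.9764 + 0.2158)/(2√2) = -0.2689
|101⟩: (0.9764 - 0.2158)/(2√2) = 0.2689
|110⟩: (-0.9764 - 0.2158)/(2√2) = -0.4215
|111⟩: (0.9764 + 0.2158)/(2√2) = 0.4215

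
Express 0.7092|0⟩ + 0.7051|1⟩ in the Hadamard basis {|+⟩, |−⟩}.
|+⟩ + 0.002899|−⟩

With |ψ⟩ = α|0⟩ + β|1⟩, the Hadamard-basis coefficients are ⟨+|ψ⟩ = (α + β)/√2 and ⟨−|ψ⟩ = (α − β)/√2.
Here α = 0.7092, β = 0.7051: (α + β)/√2 = 1, (α − β)/√2 = 0.002899.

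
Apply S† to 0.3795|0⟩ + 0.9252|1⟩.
0.3795|0⟩ - 0.9252i|1⟩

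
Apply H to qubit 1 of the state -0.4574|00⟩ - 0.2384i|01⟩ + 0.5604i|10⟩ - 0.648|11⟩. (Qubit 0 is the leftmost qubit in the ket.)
(-0.3234 - 0.1686i)|00⟩ + (-0.3234 + 0.1686i)|01⟩ + (-0.4582 + 0.3963i)|10⟩ + (0.4582 + 0.3963i)|11⟩

H on qubit 1 mixes each pair of kets that differ only in qubit 1: amplitudes (a, b) of (|…0…⟩, |…1…⟩) become ((a + b)/√2, (a − b)/√2). Kets absent from the input have amplitude 0.
(|00⟩, |01⟩): (a, b) = (-0.4574, -0.2384i) → ((-0.3234 - 0.1686i), (-0.3234 + 0.1686i))
(|10⟩, |11⟩): (a, b) = (0.5604i, -0.648) → ((-0.4582 + 0.3963i), (0.4582 + 0.3963i))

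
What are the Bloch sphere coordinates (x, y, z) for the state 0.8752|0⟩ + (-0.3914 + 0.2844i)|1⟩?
(-0.6851, 0.4978, 0.5319)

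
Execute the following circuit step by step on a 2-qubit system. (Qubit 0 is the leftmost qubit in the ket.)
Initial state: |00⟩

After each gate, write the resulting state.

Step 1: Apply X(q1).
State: |01⟩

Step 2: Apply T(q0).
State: |01⟩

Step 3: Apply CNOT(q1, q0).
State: |11⟩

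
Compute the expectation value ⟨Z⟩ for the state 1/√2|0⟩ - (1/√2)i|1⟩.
0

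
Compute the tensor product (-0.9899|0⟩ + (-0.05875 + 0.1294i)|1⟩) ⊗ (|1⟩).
-0.9899|01⟩ + (-0.05875 + 0.1294i)|11⟩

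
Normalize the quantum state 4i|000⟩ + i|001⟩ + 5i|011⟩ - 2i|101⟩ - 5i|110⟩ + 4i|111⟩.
0.4288i|000⟩ + 0.1072i|001⟩ + 0.5361i|011⟩ - 0.2144i|101⟩ - 0.5361i|110⟩ + 0.4288i|111⟩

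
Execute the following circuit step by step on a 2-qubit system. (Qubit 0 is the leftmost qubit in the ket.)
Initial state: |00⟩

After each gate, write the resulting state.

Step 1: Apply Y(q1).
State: i|01⟩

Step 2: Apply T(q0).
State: i|01⟩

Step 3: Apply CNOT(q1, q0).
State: i|11⟩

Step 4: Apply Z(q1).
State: -i|11⟩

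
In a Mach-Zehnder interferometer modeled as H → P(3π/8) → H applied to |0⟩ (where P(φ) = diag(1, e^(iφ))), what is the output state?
(0.6913 + 0.4619i)|0⟩ + (0.3087 - 0.4619i)|1⟩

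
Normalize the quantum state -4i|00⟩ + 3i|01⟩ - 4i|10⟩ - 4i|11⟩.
-0.5298i|00⟩ + 0.3974i|01⟩ - 0.5298i|10⟩ - 0.5298i|11⟩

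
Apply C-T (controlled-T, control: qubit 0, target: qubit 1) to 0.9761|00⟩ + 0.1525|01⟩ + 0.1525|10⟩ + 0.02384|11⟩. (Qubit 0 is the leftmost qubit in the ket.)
0.9761|00⟩ + 0.1525|01⟩ + 0.1525|10⟩ + (0.01686 + 0.01686i)|11⟩

C-T leaves the control-|0⟩ kets |00⟩, |01⟩ unchanged and applies T to qubit 1 on the control-|1⟩ pair (|10⟩, |11⟩).
T = [[1, 0], [0, (1/√2 + (1/√2)i)]].
With a = amp(|10⟩) = 0.1525 and b = amp(|11⟩) = 0.02384:
new amp(|10⟩) = (1)·a = 0.1525
new amp(|11⟩) = (1/√2 + (1/√2)i)·b = (0.01686 + 0.01686i)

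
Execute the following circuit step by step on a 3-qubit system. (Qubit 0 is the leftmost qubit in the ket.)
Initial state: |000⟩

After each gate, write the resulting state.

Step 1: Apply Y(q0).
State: i|100⟩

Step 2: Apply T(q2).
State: i|100⟩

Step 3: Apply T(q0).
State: (-1/√2 + (1/√2)i)|100⟩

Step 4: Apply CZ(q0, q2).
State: (-1/√2 + (1/√2)i)|100⟩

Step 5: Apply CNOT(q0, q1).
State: (-1/√2 + (1/√2)i)|110⟩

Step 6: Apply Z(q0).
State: (1/√2 - (1/√2)i)|110⟩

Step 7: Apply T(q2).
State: (1/√2 - (1/√2)i)|110⟩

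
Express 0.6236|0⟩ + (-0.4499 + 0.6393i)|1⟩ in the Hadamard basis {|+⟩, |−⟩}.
(0.1228 + 0.4521i)|+⟩ + (0.7591 - 0.4521i)|−⟩

With |ψ⟩ = α|0⟩ + β|1⟩, the Hadamard-basis coefficients are ⟨+|ψ⟩ = (α + β)/√2 and ⟨−|ψ⟩ = (α − β)/√2.
Here α = 0.6236, β = (-0.4499 + 0.6393i): (α + β)/√2 = (0.1228 + 0.4521i), (α − β)/√2 = (0.7591 - 0.4521i).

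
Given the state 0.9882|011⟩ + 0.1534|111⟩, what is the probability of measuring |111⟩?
0.02353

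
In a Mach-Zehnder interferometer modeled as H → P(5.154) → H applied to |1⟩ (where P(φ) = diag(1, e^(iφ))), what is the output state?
(0.2863 + 0.452i)|0⟩ + (0.7137 - 0.452i)|1⟩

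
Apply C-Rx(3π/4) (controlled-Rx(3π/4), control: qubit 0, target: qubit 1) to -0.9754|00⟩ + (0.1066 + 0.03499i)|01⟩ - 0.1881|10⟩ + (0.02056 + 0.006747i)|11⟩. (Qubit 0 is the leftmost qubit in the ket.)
-0.9754|00⟩ + (0.1066 + 0.03499i)|01⟩ + (-0.06575 - 0.01899i)|10⟩ + (0.007868 + 0.1764i)|11⟩

C-Rx(3π/4) leaves the control-|0⟩ kets |00⟩, |01⟩ unchanged and applies Rx(3π/4) to qubit 1 on the control-|1⟩ pair (|10⟩, |11⟩).
Rx(3π/4) = [[cos(θ/2), −i·sin(θ/2)], [−i·sin(θ/2), cos(θ/2)]]; θ = 3π/4, cos(θ/2) ≈ 0.382683, sin(θ/2) ≈ 0.92388.
With a = amp(|10⟩) = -0.1881 and b = amp(|11⟩) = (0.02056 + 0.006747i):
new amp(|10⟩) = (0.382683)·a + (-0.92388i)·b = (-0.06575 - 0.01899i)
new amp(|11⟩) = (-0.92388i)·a + (0.382683)·b = (0.007868 + 0.1764i)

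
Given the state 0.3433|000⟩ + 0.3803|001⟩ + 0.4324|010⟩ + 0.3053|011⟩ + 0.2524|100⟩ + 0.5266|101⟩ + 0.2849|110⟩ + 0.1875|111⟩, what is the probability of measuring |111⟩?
0.03516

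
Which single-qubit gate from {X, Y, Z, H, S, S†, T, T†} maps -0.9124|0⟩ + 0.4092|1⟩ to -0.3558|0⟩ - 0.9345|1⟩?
H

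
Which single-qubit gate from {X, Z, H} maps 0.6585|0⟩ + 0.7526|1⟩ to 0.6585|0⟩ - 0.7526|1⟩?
Z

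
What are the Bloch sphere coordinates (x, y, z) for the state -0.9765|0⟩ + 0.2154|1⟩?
(-0.4207, 0, 0.9072)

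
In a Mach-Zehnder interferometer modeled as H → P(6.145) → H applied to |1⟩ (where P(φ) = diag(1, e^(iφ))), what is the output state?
(0.004766 + 0.06887i)|0⟩ + (0.9952 - 0.06887i)|1⟩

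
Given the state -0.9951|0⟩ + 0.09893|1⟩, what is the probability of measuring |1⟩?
0.009787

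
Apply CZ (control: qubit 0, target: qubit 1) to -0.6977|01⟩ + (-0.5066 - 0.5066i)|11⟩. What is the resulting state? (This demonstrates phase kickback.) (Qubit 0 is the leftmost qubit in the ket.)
-0.6977|01⟩ + (0.5066 + 0.5066i)|11⟩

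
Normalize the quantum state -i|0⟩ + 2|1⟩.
-(1/√5)i|0⟩ + 0.8944|1⟩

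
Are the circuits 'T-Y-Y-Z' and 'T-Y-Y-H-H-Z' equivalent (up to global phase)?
Yes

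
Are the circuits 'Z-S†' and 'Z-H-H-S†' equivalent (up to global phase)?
Yes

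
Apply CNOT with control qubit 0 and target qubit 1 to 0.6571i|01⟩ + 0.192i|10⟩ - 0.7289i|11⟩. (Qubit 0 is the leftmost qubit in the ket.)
0.6571i|01⟩ - 0.7289i|10⟩ + 0.192i|11⟩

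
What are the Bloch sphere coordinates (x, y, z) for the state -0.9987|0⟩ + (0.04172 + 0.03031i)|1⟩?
(-0.08333, -0.06054, 0.9947)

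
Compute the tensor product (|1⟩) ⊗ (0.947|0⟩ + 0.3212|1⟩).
0.947|10⟩ + 0.3212|11⟩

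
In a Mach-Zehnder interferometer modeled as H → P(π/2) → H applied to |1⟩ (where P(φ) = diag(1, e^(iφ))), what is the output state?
(1/2 - (1/2)i)|0⟩ + (1/2 + (1/2)i)|1⟩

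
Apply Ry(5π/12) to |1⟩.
-0.6088|0⟩ + 0.7934|1⟩

Ry(5π/12) = [[cos(θ/2), −sin(θ/2)], [sin(θ/2), cos(θ/2)]]; θ = 5π/12, cos(θ/2) ≈ 0.793353, sin(θ/2) ≈ 0.608761.
With a = amp(|0⟩) = 0 and b = amp(|1⟩) = 1:
new amp(|0⟩) = (0.793353)·a + (-0.608761)·b = -0.6088
new amp(|1⟩) = (0.608761)·a + (0.793353)·b = 0.7934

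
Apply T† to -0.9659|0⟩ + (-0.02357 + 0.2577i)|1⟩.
-0.9659|0⟩ + (0.1656 + 0.1989i)|1⟩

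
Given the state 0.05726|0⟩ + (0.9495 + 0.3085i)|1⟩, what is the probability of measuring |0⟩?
0.003279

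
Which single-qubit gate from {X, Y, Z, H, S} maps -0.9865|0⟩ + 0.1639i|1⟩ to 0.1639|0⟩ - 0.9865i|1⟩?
Y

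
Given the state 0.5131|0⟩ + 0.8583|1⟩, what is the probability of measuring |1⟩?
0.7367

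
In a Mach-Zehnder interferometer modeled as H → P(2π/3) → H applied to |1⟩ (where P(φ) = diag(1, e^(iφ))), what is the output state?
(0.75 - 0.433i)|0⟩ + (0.25 + 0.433i)|1⟩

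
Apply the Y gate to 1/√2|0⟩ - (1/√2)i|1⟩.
-1/√2|0⟩ + (1/√2)i|1⟩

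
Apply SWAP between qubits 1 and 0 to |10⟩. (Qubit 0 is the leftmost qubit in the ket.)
|01⟩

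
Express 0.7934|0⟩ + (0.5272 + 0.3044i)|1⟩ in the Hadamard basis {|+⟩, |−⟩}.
(0.9338 + 0.2152i)|+⟩ + (0.1882 - 0.2152i)|−⟩

With |ψ⟩ = α|0⟩ + β|1⟩, the Hadamard-basis coefficients are ⟨+|ψ⟩ = (α + β)/√2 and ⟨−|ψ⟩ = (α − β)/√2.
Here α = 0.7934, β = (0.5272 + 0.3044i): (α + β)/√2 = (0.9338 + 0.2152i), (α − β)/√2 = (0.1882 - 0.2152i).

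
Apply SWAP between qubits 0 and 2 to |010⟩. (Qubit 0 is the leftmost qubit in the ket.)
|010⟩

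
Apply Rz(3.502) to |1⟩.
(-0.1792 + 0.9838i)|1⟩

Rz(3.502) = [[e^(−iθ/2), 0], [0, e^(iθ/2)]] with e^(±iθ/2) = cos(θ/2) ± i·sin(θ/2); θ = 3.502, cos(θ/2) ≈ -0.17923, sin(θ/2) ≈ 0.983807.
With a = amp(|0⟩) = 0 and b = amp(|1⟩) = 1:
new amp(|0⟩) = (-0.17923 - 0.983807i)·a = 0
new amp(|1⟩) = (-0.17923 + 0.983807i)·b = (-0.1792 + 0.9838i)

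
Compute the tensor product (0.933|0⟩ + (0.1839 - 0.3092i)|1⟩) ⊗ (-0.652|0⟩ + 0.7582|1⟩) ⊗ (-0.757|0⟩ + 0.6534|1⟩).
0.4605|000⟩ - 0.3975|001⟩ - 0.5355|010⟩ + 0.4622|011⟩ + (0.09077 - 0.1526i)|100⟩ + (-0.07834 + 0.1317i)|101⟩ + (-0.1056 + 0.1775i)|110⟩ + (0.09111 - 0.1532i)|111⟩

amp(|b₁b₂…⟩) = product of the factor amplitudes for bits b₁, b₂, …; only kets whose every factor amplitude is nonzero survive.
|000⟩: (0.933)(-0.652)(-0.757) = 0.4605
|001⟩: (0.933)(-0.652)(0.6534) = -0.3975
|010⟩: (0.933)(0.7582)(-0.757) = -0.5355
|011⟩: (0.933)(0.7582)(0.6534) = 0.4622
|100⟩: (0.1839 - 0.3092i)(-0.652)(-0.757) = (0.09077 - 0.1526i)
|101⟩: (0.1839 - 0.3092i)(-0.652)(0.6534) = (-0.07834 + 0.1317i)
|110⟩: (0.1839 - 0.3092i)(0.7582)(-0.757) = (-0.1056 + 0.1775i)
|111⟩: (0.1839 - 0.3092i)(0.7582)(0.6534) = (0.09111 - 0.1532i)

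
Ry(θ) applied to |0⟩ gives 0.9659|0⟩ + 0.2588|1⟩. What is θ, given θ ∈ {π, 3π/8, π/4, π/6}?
π/6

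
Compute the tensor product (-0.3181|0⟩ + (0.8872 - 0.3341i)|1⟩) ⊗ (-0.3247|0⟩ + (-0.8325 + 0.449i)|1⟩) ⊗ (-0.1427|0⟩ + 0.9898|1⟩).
-0.01474|000⟩ + 0.1022|001⟩ + (-0.03779 + 0.02038i)|010⟩ + (0.2621 - 0.1414i)|011⟩ + (0.04111 - 0.01548i)|100⟩ + (-0.2851 + 0.1074i)|101⟩ + (0.08399 - 0.09654i)|110⟩ + (-0.5826 + 0.6696i)|111⟩

amp(|b₁b₂…⟩) = product of the factor amplitudes for bits b₁, b₂, …; only kets whose every factor amplitude is nonzero survive.
|000⟩: (-0.3181)(-0.3247)(-0.1427) = -0.01474
|001⟩: (-0.3181)(-0.3247)(0.9898) = 0.1022
|010⟩: (-0.3181)(-0.8325 + 0.449i)(-0.1427) = (-0.03779 + 0.02038i)
|011⟩: (-0.3181)(-0.8325 + 0.449i)(0.9898) = (0.2621 - 0.1414i)
|100⟩: (0.8872 - 0.3341i)(-0.3247)(-0.1427) = (0.04111 - 0.01548i)
|101⟩: (0.8872 - 0.3341i)(-0.3247)(0.9898) = (-0.2851 + 0.1074i)
|110⟩: (0.8872 - 0.3341i)(-0.8325 + 0.449i)(-0.1427) = (0.08399 - 0.09654i)
|111⟩: (0.8872 - 0.3341i)(-0.8325 + 0.449i)(0.9898) = (-0.5826 + 0.6696i)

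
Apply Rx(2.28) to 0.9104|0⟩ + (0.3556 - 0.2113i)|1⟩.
(0.1882 - 0.3231i)|0⟩ + (0.1485 - 0.9155i)|1⟩

Rx(2.28) = [[cos(θ/2), −i·sin(θ/2)], [−i·sin(θ/2), cos(θ/2)]]; θ = 2.28, cos(θ/2) ≈ 0.417595, sin(θ/2) ≈ 0.908633.
With a = amp(|0⟩) = 0.9104 and b = amp(|1⟩) = (0.3556 - 0.2113i):
new amp(|0⟩) = (0.417595)·a + (-0.908633i)·b = (0.1882 - 0.3231i)
new amp(|1⟩) = (-0.908633i)·a + (0.417595)·b = (0.1485 - 0.9155i)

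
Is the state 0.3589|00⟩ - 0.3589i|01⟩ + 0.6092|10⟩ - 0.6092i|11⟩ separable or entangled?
Separable

Writing the state as a|00⟩ + b|01⟩ + c|10⟩ + d|11⟩, it is a product state iff ad − bc = 0.
Here (a, b, c, d) = (0.3589, -0.3589i, 0.6092, -0.6092i): ad − bc = (0.3589)(-0.6092i) − (-0.3589i)(0.6092) = 0, so the state is separable.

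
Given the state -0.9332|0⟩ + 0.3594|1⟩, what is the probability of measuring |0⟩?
0.8709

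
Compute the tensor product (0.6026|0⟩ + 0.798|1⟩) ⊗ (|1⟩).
0.6026|01⟩ + 0.798|11⟩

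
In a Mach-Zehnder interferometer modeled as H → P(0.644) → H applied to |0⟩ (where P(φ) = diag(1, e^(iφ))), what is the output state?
(0.8999 + 0.3002i)|0⟩ + (0.1001 - 0.3002i)|1⟩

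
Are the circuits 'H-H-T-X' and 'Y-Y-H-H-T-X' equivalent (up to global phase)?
Yes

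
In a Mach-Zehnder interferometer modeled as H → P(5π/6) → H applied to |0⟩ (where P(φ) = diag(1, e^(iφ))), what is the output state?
(0.06699 + 0.25i)|0⟩ + (0.933 - 0.25i)|1⟩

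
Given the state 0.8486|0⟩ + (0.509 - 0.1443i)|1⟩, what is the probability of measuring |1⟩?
0.2799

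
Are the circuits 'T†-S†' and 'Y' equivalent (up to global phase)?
No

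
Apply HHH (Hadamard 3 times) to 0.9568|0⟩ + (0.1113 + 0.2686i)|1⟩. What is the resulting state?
(0.7553 + 0.1899i)|0⟩ + (0.5979 - 0.1899i)|1⟩

H² = I, so H^3 = H: a single Hadamard. With (a, b) = (0.9568, (0.1113 + 0.2686i)), H gives ((a + b)/√2, (a − b)/√2) = ((0.7553 + 0.1899i), (0.5979 - 0.1899i)).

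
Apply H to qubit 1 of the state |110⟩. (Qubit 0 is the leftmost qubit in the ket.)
1/√2|100⟩ - 1/√2|110⟩

H on qubit 1 mixes each pair of kets that differ only in qubit 1: amplitudes (a, b) of (|…0…⟩, |…1…⟩) become ((a + b)/√2, (a − b)/√2). Kets absent from the input have amplitude 0.
(|100⟩, |110⟩): (a, b) = (0, 1) → (1/√2, -1/√2)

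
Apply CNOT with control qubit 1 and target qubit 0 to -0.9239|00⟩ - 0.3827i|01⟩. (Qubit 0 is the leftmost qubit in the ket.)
-0.9239|00⟩ - 0.3827i|11⟩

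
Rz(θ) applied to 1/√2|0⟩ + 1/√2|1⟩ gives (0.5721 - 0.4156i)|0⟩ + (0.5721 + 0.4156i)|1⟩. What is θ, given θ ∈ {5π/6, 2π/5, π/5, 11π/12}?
2π/5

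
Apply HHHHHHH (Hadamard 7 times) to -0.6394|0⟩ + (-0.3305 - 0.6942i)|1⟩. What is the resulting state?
(-0.6858 - 0.4909i)|0⟩ + (-0.2184 + 0.4909i)|1⟩

H² = I, so H^7 = H: a single Hadamard. With (a, b) = (-0.6394, (-0.3305 - 0.6942i)), H gives ((a + b)/√2, (a − b)/√2) = ((-0.6858 - 0.4909i), (-0.2184 + 0.4909i)).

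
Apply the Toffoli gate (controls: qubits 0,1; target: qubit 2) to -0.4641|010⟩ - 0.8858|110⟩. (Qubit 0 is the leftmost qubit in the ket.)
-0.4641|010⟩ - 0.8858|111⟩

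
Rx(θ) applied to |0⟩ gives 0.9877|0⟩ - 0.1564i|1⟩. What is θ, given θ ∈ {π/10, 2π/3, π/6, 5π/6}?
π/10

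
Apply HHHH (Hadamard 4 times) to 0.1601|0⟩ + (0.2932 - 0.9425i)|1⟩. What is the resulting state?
0.1601|0⟩ + (0.2932 - 0.9425i)|1⟩

H² = I, so an even number of Hadamards cancels: H^4 = I and the state is unchanged.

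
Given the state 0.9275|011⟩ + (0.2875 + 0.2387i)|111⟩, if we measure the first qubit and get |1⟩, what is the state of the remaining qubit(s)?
(0.7694 + 0.6388i)|11⟩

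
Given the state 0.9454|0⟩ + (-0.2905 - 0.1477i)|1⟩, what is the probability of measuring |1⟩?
0.1062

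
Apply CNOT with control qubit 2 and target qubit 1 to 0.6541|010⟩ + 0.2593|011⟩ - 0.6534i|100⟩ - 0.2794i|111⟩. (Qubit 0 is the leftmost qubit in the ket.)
0.2593|001⟩ + 0.6541|010⟩ - 0.6534i|100⟩ - 0.2794i|101⟩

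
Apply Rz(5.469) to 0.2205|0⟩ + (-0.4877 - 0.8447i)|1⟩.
(-0.2025 - 0.08731i)|0⟩ + (0.7823 + 0.5826i)|1⟩

Rz(5.469) = [[e^(−iθ/2), 0], [0, e^(iθ/2)]] with e^(±iθ/2) = cos(θ/2) ± i·sin(θ/2); θ = 5.469, cos(θ/2) ≈ -0.918276, sin(θ/2) ≈ 0.395941.
With a = amp(|0⟩) = 0.2205 and b = amp(|1⟩) = (-0.4877 - 0.8447i):
new amp(|0⟩) = (-0.918276 - 0.395941i)·a = (-0.2025 - 0.08731i)
new amp(|1⟩) = (-0.918276 + 0.395941i)·b = (0.7823 + 0.5826i)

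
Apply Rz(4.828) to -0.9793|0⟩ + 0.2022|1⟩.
(0.7313 + 0.6513i)|0⟩ + (-0.151 + 0.1345i)|1⟩

Rz(4.828) = [[e^(−iθ/2), 0], [0, e^(iθ/2)]] with e^(±iθ/2) = cos(θ/2) ± i·sin(θ/2); θ = 4.828, cos(θ/2) ≈ -0.746778, sin(θ/2) ≈ 0.665074.
With a = amp(|0⟩) = -0.9793 and b = amp(|1⟩) = 0.2022:
new amp(|0⟩) = (-0.746778 - 0.665074i)·a = (0.7313 + 0.6513i)
new amp(|1⟩) = (-0.746778 + 0.665074i)·b = (-0.151 + 0.1345i)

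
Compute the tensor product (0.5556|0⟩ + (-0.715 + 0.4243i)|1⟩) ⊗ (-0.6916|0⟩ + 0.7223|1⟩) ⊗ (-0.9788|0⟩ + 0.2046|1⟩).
0.3761|000⟩ - 0.07862|001⟩ - 0.3928|010⟩ + 0.08211|011⟩ + (-0.484 + 0.2872i)|100⟩ + (0.1012 - 0.06004i)|101⟩ + (0.5055 - 0.3i)|110⟩ + (-0.1057 + 0.0627i)|111⟩

amp(|b₁b₂…⟩) = product of the factor amplitudes for bits b₁, b₂, …; only kets whose every factor amplitude is nonzero survive.
|000⟩: (0.5556)(-0.6916)(-0.9788) = 0.3761
|001⟩: (0.5556)(-0.6916)(0.2046) = -0.07862
|010⟩: (0.5556)(0.7223)(-0.9788) = -0.3928
|011⟩: (0.5556)(0.7223)(0.2046) = 0.08211
|100⟩: (-0.715 + 0.4243i)(-0.6916)(-0.9788) = (-0.484 + 0.2872i)
|101⟩: (-0.715 + 0.4243i)(-0.6916)(0.2046) = (0.1012 - 0.06004i)
|110⟩: (-0.715 + 0.4243i)(0.7223)(-0.9788) = (0.5055 - 0.3i)
|111⟩: (-0.715 + 0.4243i)(0.7223)(0.2046) = (-0.1057 + 0.0627i)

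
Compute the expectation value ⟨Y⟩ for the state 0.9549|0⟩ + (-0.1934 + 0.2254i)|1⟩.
0.4305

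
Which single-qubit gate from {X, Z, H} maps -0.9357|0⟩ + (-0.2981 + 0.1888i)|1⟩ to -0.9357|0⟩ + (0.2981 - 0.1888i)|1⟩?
Z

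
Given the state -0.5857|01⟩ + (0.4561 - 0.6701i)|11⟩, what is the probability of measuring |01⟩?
0.343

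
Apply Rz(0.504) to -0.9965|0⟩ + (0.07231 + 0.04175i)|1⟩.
(-0.965 + 0.2485i)|0⟩ + (0.05962 + 0.05846i)|1⟩

Rz(0.504) = [[e^(−iθ/2), 0], [0, e^(iθ/2)]] with e^(±iθ/2) = cos(θ/2) ± i·sin(θ/2); θ = 0.504, cos(θ/2) ≈ 0.968416, sin(θ/2) ≈ 0.249341.
With a = amp(|0⟩) = -0.9965 and b = amp(|1⟩) = (0.07231 + 0.04175i):
new amp(|0⟩) = (0.968416 - 0.249341i)·a = (-0.965 + 0.2485i)
new amp(|1⟩) = (0.968416 + 0.249341i)·b = (0.05962 + 0.05846i)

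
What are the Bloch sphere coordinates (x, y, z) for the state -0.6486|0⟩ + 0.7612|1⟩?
(-0.9874, 0, -0.1587)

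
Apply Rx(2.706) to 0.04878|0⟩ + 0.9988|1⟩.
(0.01054 - 0.9752i)|0⟩ + (0.2158 - 0.04763i)|1⟩

Rx(2.706) = [[cos(θ/2), −i·sin(θ/2)], [−i·sin(θ/2), cos(θ/2)]]; θ = 2.706, cos(θ/2) ≈ 0.216079, sin(θ/2) ≈ 0.976376.
With a = amp(|0⟩) = 0.04878 and b = amp(|1⟩) = 0.9988:
new amp(|0⟩) = (0.216079)·a + (-0.976376i)·b = (0.01054 - 0.9752i)
new amp(|1⟩) = (-0.976376i)·a + (0.216079)·b = (0.2158 - 0.04763i)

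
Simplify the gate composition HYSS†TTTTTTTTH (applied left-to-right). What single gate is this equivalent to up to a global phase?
Y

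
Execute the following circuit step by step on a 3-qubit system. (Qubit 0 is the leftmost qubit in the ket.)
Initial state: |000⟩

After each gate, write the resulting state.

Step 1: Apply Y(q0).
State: i|100⟩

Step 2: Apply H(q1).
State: (1/√2)i|100⟩ + (1/√2)i|110⟩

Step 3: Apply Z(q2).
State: (1/√2)i|100⟩ + (1/√2)i|110⟩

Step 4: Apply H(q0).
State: (1/2)i|000⟩ + (1/2)i|010⟩ - (1/2)i|100⟩ - (1/2)i|110⟩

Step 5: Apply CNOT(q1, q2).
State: (1/2)i|000⟩ + (1/2)i|011⟩ - (1/2)i|100⟩ - (1/2)i|111⟩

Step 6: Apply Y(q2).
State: -1/2|001⟩ + 1/2|010⟩ + 1/2|101⟩ - 1/2|110⟩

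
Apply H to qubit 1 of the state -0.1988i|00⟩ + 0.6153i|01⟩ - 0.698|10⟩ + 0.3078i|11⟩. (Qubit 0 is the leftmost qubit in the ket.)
0.2945i|00⟩ - 0.5757i|01⟩ + (-0.4936 + 0.2176i)|10⟩ + (-0.4936 - 0.2176i)|11⟩

H on qubit 1 mixes each pair of kets that differ only in qubit 1: amplitudes (a, b) of (|…0…⟩, |…1…⟩) become ((a + b)/√2, (a − b)/√2). Kets absent from the input have amplitude 0.
(|00⟩, |01⟩): (a, b) = (-0.1988i, 0.6153i) → (0.2945i, -0.5757i)
(|10⟩, |11⟩): (a, b) = (-0.698, 0.3078i) → ((-0.4936 + 0.2176i), (-0.4936 - 0.2176i))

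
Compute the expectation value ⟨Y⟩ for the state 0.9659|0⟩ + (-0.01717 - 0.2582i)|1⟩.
-0.4988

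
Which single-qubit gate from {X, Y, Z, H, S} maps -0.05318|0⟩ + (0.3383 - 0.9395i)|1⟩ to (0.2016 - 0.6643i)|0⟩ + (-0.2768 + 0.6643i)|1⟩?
H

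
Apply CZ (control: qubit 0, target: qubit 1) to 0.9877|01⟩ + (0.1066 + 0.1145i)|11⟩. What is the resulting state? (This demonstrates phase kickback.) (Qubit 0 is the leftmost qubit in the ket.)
0.9877|01⟩ + (-0.1066 - 0.1145i)|11⟩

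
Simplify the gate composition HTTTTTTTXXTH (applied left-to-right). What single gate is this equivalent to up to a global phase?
I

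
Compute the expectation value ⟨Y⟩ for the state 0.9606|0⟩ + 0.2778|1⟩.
0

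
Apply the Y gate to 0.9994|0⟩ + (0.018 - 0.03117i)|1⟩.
(-0.03117 - 0.018i)|0⟩ + 0.9994i|1⟩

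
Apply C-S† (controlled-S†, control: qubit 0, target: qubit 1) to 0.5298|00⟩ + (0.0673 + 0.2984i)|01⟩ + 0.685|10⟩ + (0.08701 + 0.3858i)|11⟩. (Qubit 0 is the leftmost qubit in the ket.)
0.5298|00⟩ + (0.0673 + 0.2984i)|01⟩ + 0.685|10⟩ + (0.3858 - 0.08701i)|11⟩

C-S† leaves the control-|0⟩ kets |00⟩, |01⟩ unchanged and applies S† to qubit 1 on the control-|1⟩ pair (|10⟩, |11⟩).
S† = [[1, 0], [0, -i]].
With a = amp(|10⟩) = 0.685 and b = amp(|11⟩) = (0.08701 + 0.3858i):
new amp(|10⟩) = (1)·a = 0.685
new amp(|11⟩) = (-i)·b = (0.3858 - 0.08701i)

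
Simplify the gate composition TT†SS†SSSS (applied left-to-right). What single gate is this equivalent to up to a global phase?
I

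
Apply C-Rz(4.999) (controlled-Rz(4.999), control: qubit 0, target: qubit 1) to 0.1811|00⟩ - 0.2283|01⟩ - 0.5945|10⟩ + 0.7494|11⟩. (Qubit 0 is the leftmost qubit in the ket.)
0.1811|00⟩ - 0.2283|01⟩ + (0.4761 + 0.356i)|10⟩ + (-0.6002 + 0.4488i)|11⟩

C-Rz(4.999) leaves the control-|0⟩ kets |00⟩, |01⟩ unchanged and applies Rz(4.999) to qubit 1 on the control-|1⟩ pair (|10⟩, |11⟩).
Rz(4.999) = [[e^(−iθ/2), 0], [0, e^(iθ/2)]] with e^(±iθ/2) = cos(θ/2) ± i·sin(θ/2); θ = 4.999, cos(θ/2) ≈ -0.800844, sin(θ/2) ≈ 0.598873.
With a = amp(|10⟩) = -0.5945 and b = amp(|11⟩) = 0.7494:
new amp(|10⟩) = (-0.800844 - 0.598873i)·a = (0.4761 + 0.356i)
new amp(|11⟩) = (-0.800844 + 0.598873i)·b = (-0.6002 + 0.4488i)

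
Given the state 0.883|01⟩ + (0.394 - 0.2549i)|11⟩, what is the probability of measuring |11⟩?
0.2202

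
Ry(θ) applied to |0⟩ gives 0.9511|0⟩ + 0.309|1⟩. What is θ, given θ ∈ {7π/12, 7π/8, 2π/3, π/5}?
π/5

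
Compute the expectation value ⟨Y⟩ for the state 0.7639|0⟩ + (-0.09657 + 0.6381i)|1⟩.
0.9749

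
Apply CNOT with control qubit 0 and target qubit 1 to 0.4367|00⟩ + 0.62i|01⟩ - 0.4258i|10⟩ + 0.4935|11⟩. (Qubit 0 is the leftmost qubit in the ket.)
0.4367|00⟩ + 0.62i|01⟩ + 0.4935|10⟩ - 0.4258i|11⟩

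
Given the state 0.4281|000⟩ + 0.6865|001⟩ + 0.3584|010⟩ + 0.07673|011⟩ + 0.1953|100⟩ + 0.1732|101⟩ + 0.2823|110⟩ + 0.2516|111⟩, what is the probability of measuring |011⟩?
0.005887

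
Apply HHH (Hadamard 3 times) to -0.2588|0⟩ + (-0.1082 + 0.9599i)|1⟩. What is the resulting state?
(-0.2595 + 0.6788i)|0⟩ + (-0.1065 - 0.6788i)|1⟩

H² = I, so H^3 = H: a single Hadamard. With (a, b) = (-0.2588, (-0.1082 + 0.9599i)), H gives ((a + b)/√2, (a − b)/√2) = ((-0.2595 + 0.6788i), (-0.1065 - 0.6788i)).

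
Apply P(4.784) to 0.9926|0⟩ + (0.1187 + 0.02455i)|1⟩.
0.9926|0⟩ + (0.03298 - 0.1166i)|1⟩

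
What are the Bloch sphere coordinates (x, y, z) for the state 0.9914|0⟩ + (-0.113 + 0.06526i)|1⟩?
(-0.2241, 0.1294, 0.9658)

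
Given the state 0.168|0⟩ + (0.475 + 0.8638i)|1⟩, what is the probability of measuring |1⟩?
0.9718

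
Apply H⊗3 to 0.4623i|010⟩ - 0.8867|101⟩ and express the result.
(-0.3135 + 0.1634i)|000⟩ + (0.3135 + 0.1634i)|001⟩ + (-0.3135 - 0.1634i)|010⟩ + (0.3135 - 0.1634i)|011⟩ + (0.3135 + 0.1634i)|100⟩ + (-0.3135 + 0.1634i)|101⟩ + (0.3135 - 0.1634i)|110⟩ + (-0.3135 - 0.1634i)|111⟩

H⊗3 gives amp(|y⟩) = (1/2√2) Σ_x (−1)^(x·y) amp(|x⟩), where x·y is the number of positions in which both x and y have a 1.
|000⟩: (0.4623i - 0.8867)/(2√2) = (-0.3135 + 0.1634i)
|001⟩: (0.4623i + 0.8867)/(2√2) = (0.3135 + 0.1634i)
|010⟩: (-0.4623i - 0.8867)/(2√2) = (-0.3135 - 0.1634i)
|011⟩: (-0.4623i + 0.8867)/(2√2) = (0.3135 - 0.1634i)
|100⟩: (0.4623i + 0.8867)/(2√2) = (0.3135 + 0.1634i)
|101⟩: (0.4623i - 0.8867)/(2√2) = (-0.3135 + 0.1634i)
|110⟩: (-0.4623i + 0.8867)/(2√2) = (0.3135 - 0.1634i)
|111⟩: (-0.4623i - 0.8867)/(2√2) = (-0.3135 - 0.1634i)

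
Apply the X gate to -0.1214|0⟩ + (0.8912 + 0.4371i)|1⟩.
(0.8912 + 0.4371i)|0⟩ - 0.1214|1⟩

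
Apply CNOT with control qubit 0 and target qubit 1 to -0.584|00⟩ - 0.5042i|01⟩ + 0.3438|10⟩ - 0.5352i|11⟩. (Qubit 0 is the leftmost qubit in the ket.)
-0.584|00⟩ - 0.5042i|01⟩ - 0.5352i|10⟩ + 0.3438|11⟩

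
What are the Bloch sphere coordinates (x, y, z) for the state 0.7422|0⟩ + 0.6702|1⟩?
(0.9948, 0, 0.1017)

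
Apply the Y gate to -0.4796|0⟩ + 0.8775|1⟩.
-0.8775i|0⟩ - 0.4796i|1⟩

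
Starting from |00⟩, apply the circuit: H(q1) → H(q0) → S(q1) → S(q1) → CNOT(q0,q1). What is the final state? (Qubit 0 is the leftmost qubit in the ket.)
1/2|00⟩ - 1/2|01⟩ - 1/2|10⟩ + 1/2|11⟩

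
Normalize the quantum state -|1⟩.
-|1⟩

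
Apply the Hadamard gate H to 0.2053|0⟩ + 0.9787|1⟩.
0.8372|0⟩ - 0.5469|1⟩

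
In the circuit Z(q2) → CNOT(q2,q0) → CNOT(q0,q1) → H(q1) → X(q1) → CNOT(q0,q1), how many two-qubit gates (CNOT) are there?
3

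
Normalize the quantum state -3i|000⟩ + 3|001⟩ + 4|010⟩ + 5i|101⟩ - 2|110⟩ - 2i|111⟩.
-0.3665i|000⟩ + 0.3665|001⟩ + 0.4887|010⟩ + 0.6108i|101⟩ - 0.2443|110⟩ - 0.2443i|111⟩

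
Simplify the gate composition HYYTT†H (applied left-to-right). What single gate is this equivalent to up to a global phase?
I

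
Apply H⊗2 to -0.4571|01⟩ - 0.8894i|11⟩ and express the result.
(-0.2286 - 0.4447i)|00⟩ + (0.2286 + 0.4447i)|01⟩ + (-0.2286 + 0.4447i)|10⟩ + (0.2286 - 0.4447i)|11⟩

H⊗2 gives amp(|y⟩) = (1/2) Σ_x (−1)^(x·y) amp(|x⟩), where x·y is the number of positions in which both x and y have a 1.
|00⟩: (-0.4571 - 0.8894i)/2 = (-0.2286 - 0.4447i)
|01⟩: (0.4571 + 0.8894i)/2 = (0.2286 + 0.4447i)
|10⟩: (-0.4571 + 0.8894i)/2 = (-0.2286 + 0.4447i)
|11⟩: (0.4571 - 0.8894i)/2 = (0.2286 - 0.4447i)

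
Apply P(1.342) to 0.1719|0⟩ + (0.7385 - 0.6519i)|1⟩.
0.1719|0⟩ + (0.8024 + 0.5714i)|1⟩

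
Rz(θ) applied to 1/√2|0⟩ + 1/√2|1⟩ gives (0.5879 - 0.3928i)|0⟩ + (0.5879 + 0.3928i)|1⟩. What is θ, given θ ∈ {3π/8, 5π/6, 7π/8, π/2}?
3π/8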